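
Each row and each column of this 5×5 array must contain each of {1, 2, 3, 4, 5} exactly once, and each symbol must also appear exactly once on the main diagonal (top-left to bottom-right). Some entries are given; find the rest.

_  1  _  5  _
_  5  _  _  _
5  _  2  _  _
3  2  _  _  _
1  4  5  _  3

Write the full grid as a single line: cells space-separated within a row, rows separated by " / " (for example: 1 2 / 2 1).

4 1 3 5 2 / 2 5 1 3 4 / 5 3 2 4 1 / 3 2 4 1 5 / 1 4 5 2 3

(r1,c1) = 4
(r1,c3) = 3
(r1,c5) = 2
(r2,c1) = 2
(r3,c2) = 3
(r4,c4) = 1
(r5,c4) = 2
(r3,c4) = 4
(r3,c5) = 1
(r4,c3) = 4
(r4,c5) = 5
(r2,c3) = 1
(r2,c4) = 3
(r2,c5) = 4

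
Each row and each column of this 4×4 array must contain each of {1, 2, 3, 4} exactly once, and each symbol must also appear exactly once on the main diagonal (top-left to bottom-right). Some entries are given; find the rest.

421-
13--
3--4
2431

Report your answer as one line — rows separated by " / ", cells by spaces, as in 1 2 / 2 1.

4 2 1 3 / 1 3 4 2 / 3 1 2 4 / 2 4 3 1

At row 1, column 4: row 1 has {1,2,4}; column 4 has {1,4}; that leaves 3.
At row 2, column 4: row 2 has {1,3}; column 4 has {1,3,4}; that leaves 2.
At row 3, column 2: row 3 has {3,4}; column 2 has {2,3,4}; that leaves 1.
At row 3, column 3: row 3 has {1,3,4}; column 3 has {1,3}; the diagonal has {1,3,4}; that leaves 2.
At row 2, column 3: row 2 has {1,2,3}; column 3 has {1,2,3}; that leaves 4.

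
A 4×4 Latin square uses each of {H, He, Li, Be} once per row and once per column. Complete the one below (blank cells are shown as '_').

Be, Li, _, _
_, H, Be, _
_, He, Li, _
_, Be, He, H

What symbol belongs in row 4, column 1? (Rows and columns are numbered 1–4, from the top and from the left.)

(r1,c3) = H
(r1,c4) = He
(r2,c4) = Li
(r3,c1) = H
(r3,c4) = Be
(r4,c1) = Li

Li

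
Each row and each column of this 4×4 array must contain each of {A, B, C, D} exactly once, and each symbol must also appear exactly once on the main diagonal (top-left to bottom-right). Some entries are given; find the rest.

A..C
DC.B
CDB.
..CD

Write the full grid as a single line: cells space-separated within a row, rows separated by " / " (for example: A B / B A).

(r1,c2) = B
(r1,c3) = D
(r2,c3) = A
(r3,c4) = A
(r4,c1) = B
(r4,c2) = A

A B D C / D C A B / C D B A / B A C D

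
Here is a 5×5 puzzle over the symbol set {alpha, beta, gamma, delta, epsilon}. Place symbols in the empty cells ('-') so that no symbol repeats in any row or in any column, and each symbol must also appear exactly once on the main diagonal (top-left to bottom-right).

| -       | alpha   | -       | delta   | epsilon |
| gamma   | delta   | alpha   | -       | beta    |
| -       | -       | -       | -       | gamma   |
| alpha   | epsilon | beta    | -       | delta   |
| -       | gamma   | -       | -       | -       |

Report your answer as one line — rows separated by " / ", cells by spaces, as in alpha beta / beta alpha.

beta alpha gamma delta epsilon / gamma delta alpha epsilon beta / delta beta epsilon alpha gamma / alpha epsilon beta gamma delta / epsilon gamma delta beta alpha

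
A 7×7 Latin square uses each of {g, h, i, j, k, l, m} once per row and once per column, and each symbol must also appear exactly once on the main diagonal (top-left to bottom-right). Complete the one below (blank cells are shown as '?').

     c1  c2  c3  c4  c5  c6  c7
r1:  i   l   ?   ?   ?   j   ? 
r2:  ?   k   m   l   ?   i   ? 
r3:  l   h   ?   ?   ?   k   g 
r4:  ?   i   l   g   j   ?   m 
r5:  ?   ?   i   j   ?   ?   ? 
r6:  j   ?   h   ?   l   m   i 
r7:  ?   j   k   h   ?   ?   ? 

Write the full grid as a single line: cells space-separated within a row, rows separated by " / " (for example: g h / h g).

i l g m k j h / h k m l g i j / l h j i m k g / k i l g j h m / g m i j h l k / j g h k l m i / m j k h i g l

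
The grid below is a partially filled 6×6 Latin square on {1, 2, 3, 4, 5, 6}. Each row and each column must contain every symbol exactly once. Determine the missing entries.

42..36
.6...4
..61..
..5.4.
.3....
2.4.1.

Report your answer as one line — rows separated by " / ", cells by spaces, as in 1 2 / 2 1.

(r1,c3): row 1 has {2,3,4,6}; column 3 has {4,5,6}, so it must be 1.
(r1,c4): row 1 has {1,2,3,4,6}; column 4 has {1}, so it must be 5.
(r4,c2): row 4 has {4,5}; column 2 has {2,3,6}, so it must be 1.
(r5,c3): row 5 has {3}; column 3 has {1,4,5,6}, so it must be 2.
(r6,c2): row 6 has {1,2,4}; column 2 has {1,2,3,6}, so it must be 5.
(r6,c6): row 6 has {1,2,4,5}; column 6 has {4,6}, so it must be 3.
(r2,c3): row 2 has {4,6}; column 3 has {1,2,4,5,6}, so it must be 3.
(r2,c4): row 2 has {3,4,6}; column 4 has {1,5}, so it must be 2.
(r2,c5): row 2 has {2,3,4,6}; column 5 has {1,3,4}, so it must be 5.
(r3,c2): row 3 has {1,6}; column 2 has {1,2,3,5,6}, so it must be 4.
(r3,c5): row 3 has {1,4,6}; column 5 has {1,3,4,5}, so it must be 2.
(r3,c6): row 3 has {1,2,4,6}; column 6 has {3,4,6}, so it must be 5.
(r4,c6): row 4 has {1,4,5}; column 6 has {3,4,5,6}, so it must be 2.
(r5,c5): row 5 has {2,3}; column 5 has {1,2,3,4,5}, so it must be 6.
(r5,c6): row 5 has {2,3,6}; column 6 has {2,3,4,5,6}, so it must be 1.
(r6,c4): row 6 has {1,2,3,4,5}; column 4 has {1,2,5}, so it must be 6.
(r2,c1): row 2 has {2,3,4,5,6}; column 1 has {2,4}, so it must be 1.
(r3,c1): row 3 has {1,2,4,5,6}; column 1 has {1,2,4}, so it must be 3.
(r4,c1): row 4 has {1,2,4,5}; column 1 has {1,2,3,4}, so it must be 6.
(r4,c4): row 4 has {1,2,4,5,6}; column 4 has {1,2,5,6}, so it must be 3.
(r5,c1): row 5 has {1,2,3,6}; column 1 has {1,2,3,4,6}, so it must be 5.
(r5,c4): row 5 has {1,2,3,5,6}; column 4 has {1,2,3,5,6}, so it must be 4.

4 2 1 5 3 6 / 1 6 3 2 5 4 / 3 4 6 1 2 5 / 6 1 5 3 4 2 / 5 3 2 4 6 1 / 2 5 4 6 1 3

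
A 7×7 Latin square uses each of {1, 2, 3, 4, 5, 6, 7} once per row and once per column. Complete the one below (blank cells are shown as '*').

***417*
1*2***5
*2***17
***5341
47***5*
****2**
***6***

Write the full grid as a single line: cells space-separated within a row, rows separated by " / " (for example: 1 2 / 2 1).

3 5 6 4 1 7 2 / 1 3 2 7 4 6 5 / 6 2 4 3 5 1 7 / 2 6 7 5 3 4 1 / 4 7 1 2 6 5 3 / 7 4 5 1 2 3 6 / 5 1 3 6 7 2 4

(r3,c4) = 3
(r4,c2) = 6
(r4,c3) = 7
(r5,c5) = 6
(r2,c4) = 7
(r2,c5) = 4
(r3,c5) = 5
(r4,c1) = 2
(r6,c4) = 1
(r7,c5) = 7
(r2,c2) = 3
(r2,c6) = 6
(r3,c1) = 6
(r3,c3) = 4
(r5,c4) = 2
(r5,c7) = 3
(r6,c6) = 3
(r7,c6) = 2
(r7,c7) = 4
(r1,c2) = 5
(r5,c3) = 1
(r6,c2) = 4
(r6,c7) = 6
(r7,c2) = 1
(r1,c1) = 3
(r1,c3) = 6
(r1,c7) = 2
(r6,c3) = 5
(r7,c1) = 5
(r7,c3) = 3
(r6,c1) = 7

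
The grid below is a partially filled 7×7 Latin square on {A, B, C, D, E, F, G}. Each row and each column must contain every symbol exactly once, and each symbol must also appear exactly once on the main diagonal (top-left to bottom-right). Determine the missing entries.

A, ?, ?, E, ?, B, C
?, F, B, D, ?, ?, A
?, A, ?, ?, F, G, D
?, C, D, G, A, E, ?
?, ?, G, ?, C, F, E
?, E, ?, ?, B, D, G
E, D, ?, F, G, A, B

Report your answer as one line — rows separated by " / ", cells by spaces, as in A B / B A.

A G F E D B C / G F B D E C A / C A E B F G D / B C D G A E F / D B G A C F E / F E A C B D G / E D C F G A B

(r1,c2) = G
(r1,c3) = F
(r1,c5) = D
(r2,c5) = E
(r2,c6) = C
(r3,c3) = E
(r4,c7) = F
(r5,c2) = B
(r5,c4) = A
(r6,c4) = C
(r7,c3) = C
(r2,c1) = G
(r3,c4) = B
(r4,c1) = B
(r5,c1) = D
(r6,c1) = F
(r6,c3) = A
(r3,c1) = C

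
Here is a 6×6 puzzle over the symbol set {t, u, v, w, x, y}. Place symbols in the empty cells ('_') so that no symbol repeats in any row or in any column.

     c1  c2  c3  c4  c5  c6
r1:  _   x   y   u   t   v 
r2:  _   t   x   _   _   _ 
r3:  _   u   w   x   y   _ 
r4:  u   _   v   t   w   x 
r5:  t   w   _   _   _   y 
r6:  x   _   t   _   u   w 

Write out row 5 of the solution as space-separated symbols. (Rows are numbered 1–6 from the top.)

t w u v x y

At row 1, column 1: row 1 has {t,u,v,x,y}; column 1 has {t,u,x}; that leaves w.
At row 2, column 5: row 2 has {t,x}; column 5 has {t,u,w,y}; that leaves v.
At row 2, column 6: row 2 has {t,v,x}; column 6 has {v,w,x,y}; that leaves u.
At row 3, column 1: row 3 has {u,w,x,y}; column 1 has {t,u,w,x}; that leaves v.
At row 3, column 6: row 3 has {u,v,w,x,y}; column 6 has {u,v,w,x,y}; that leaves t.
At row 4, column 2: row 4 has {t,u,v,w,x}; column 2 has {t,u,w,x}; that leaves y.
At row 5, column 3: row 5 has {t,w,y}; column 3 has {t,v,w,x,y}; that leaves u.
At row 5, column 4: row 5 has {t,u,w,y}; column 4 has {t,u,x}; that leaves v.
At row 5, column 5: row 5 has {t,u,v,w,y}; column 5 has {t,u,v,w,y}; that leaves x.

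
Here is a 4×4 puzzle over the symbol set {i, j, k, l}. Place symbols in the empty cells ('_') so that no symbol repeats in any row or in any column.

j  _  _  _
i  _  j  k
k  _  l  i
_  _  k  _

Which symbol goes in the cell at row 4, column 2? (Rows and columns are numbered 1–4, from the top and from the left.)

At row 1, column 3: row 1 has {j}; column 3 has {j,k,l}; that leaves i.
At row 1, column 4: row 1 has {i,j}; column 4 has {i,k}; that leaves l.
At row 2, column 2: row 2 has {i,j,k}; column 2 is empty so far; that leaves l.
At row 3, column 2: row 3 has {i,k,l}; column 2 has {l}; that leaves j.
At row 4, column 1: row 4 has {k}; column 1 has {i,j,k}; that leaves l.
At row 4, column 2: row 4 has {k,l}; column 2 has {j,l}; that leaves i.

i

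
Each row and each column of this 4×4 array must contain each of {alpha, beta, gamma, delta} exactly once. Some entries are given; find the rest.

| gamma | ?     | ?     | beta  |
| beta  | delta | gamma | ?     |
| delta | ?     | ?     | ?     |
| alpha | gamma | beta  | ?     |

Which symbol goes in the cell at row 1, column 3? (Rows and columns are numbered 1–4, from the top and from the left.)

(r1,c2): row 1 has {beta,gamma}; column 2 has {gamma,delta}, so it must be alpha.
(r1,c3): row 1 has {alpha,beta,gamma}; column 3 has {beta,gamma}, so it must be delta.

delta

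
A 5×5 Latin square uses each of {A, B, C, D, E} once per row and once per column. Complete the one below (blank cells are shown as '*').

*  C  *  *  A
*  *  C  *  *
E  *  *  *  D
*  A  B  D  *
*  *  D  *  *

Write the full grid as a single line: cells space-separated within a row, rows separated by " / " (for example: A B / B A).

(r1,c3) = E
(r1,c4) = B
(r3,c2) = B
(r3,c3) = A
(r3,c4) = C
(r4,c1) = C
(r4,c5) = E
(r5,c2) = E
(r5,c4) = A
(r1,c1) = D
(r2,c2) = D
(r2,c4) = E
(r2,c5) = B
(r5,c1) = B
(r5,c5) = C
(r2,c1) = A

D C E B A / A D C E B / E B A C D / C A B D E / B E D A C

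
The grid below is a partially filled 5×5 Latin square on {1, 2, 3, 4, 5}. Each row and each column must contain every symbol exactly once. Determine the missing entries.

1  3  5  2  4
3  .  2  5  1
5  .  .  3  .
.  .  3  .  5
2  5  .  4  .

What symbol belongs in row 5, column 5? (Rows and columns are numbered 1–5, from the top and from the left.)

3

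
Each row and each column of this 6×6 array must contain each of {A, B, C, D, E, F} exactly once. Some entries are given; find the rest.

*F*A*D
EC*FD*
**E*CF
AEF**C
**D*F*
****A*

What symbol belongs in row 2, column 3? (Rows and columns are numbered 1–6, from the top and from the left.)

A

At row 4, column 5: row 4 has {A,C,E,F}; column 5 has {A,C,D,F}; that leaves B.
At row 1, column 5: row 1 has {A,D,F}; column 5 has {A,B,C,D,F}; that leaves E.
At row 4, column 4: row 4 has {A,B,C,E,F}; column 4 has {A,F}; that leaves D.
At row 3, column 4: row 3 has {C,E,F}; column 4 has {A,D,F}; that leaves B.
At row 3, column 1: row 3 has {B,C,E,F}; column 1 has {A,E}; that leaves D.
At row 3, column 2: row 3 has {B,C,D,E,F}; column 2 has {C,E,F}; that leaves A.
At row 5, column 2: row 5 has {D,F}; column 2 has {A,C,E,F}; that leaves B.
At row 6, column 2: row 6 has {A}; column 2 has {A,B,C,E,F}; that leaves D.
At row 5, column 1: row 5 has {B,D,F}; column 1 has {A,D,E}; that leaves C.
At row 5, column 4: row 5 has {B,C,D,F}; column 4 has {A,B,D,F}; that leaves E.
At row 5, column 6: row 5 has {B,C,D,E,F}; column 6 has {C,D,F}; that leaves A.
At row 6, column 4: row 6 has {A,D}; column 4 has {A,B,D,E,F}; that leaves C.
At row 1, column 1: row 1 has {A,D,E,F}; column 1 has {A,C,D,E}; that leaves B.
At row 1, column 3: row 1 has {A,B,D,E,F}; column 3 has {D,E,F}; that leaves C.
At row 2, column 6: row 2 has {C,D,E,F}; column 6 has {A,C,D,F}; that leaves B.
At row 6, column 1: row 6 has {A,C,D}; column 1 has {A,B,C,D,E}; that leaves F.
At row 6, column 3: row 6 has {A,C,D,F}; column 3 has {C,D,E,F}; that leaves B.
At row 6, column 6: row 6 has {A,B,C,D,F}; column 6 has {A,B,C,D,F}; that leaves E.
At row 2, column 3: row 2 has {B,C,D,E,F}; column 3 has {B,C,D,E,F}; that leaves A.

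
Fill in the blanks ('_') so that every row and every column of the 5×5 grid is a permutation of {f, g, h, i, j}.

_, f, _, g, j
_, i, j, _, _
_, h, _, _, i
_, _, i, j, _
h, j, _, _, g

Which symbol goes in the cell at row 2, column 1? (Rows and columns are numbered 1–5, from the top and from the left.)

(r1,c1) = i
(r1,c3) = h
(r3,c4) = f
(r4,c2) = g
(r5,c3) = f
(r5,c4) = i
(r2,c4) = h
(r2,c5) = f
(r3,c3) = g
(r4,c1) = f
(r4,c5) = h
(r2,c1) = g

g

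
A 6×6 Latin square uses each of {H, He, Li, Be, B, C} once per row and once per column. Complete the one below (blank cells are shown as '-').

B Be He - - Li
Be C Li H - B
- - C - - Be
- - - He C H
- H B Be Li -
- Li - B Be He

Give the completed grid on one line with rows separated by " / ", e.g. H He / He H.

B Be He C H Li / Be C Li H He B / H He C Li B Be / Li B Be He C H / He H B Be Li C / C Li H B Be He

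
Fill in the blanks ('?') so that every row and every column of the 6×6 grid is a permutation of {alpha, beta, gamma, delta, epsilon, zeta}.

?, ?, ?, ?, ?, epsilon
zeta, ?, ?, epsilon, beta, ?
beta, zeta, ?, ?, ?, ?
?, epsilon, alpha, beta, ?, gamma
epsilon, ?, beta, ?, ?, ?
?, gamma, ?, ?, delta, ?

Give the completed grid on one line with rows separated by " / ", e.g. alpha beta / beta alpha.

At row 4, column 1: row 4 has {alpha,beta,gamma,epsilon}; column 1 has {beta,epsilon,zeta}; that leaves delta.
At row 4, column 5: row 4 has {alpha,beta,gamma,delta,epsilon}; column 5 has {beta,delta}; that leaves zeta.
At row 6, column 1: row 6 has {gamma,delta}; column 1 has {beta,delta,epsilon,zeta}; that leaves alpha.
At row 6, column 4: row 6 has {alpha,gamma,delta}; column 4 has {beta,epsilon}; that leaves zeta.
At row 6, column 6: row 6 has {alpha,gamma,delta,zeta}; column 6 has {gamma,epsilon}; that leaves beta.
At row 1, column 1: row 1 has {epsilon}; column 1 has {alpha,beta,delta,epsilon,zeta}; that leaves gamma.
At row 1, column 5: row 1 has {gamma,epsilon}; column 5 has {beta,delta,zeta}; that leaves alpha.
At row 5, column 5: row 5 has {beta,epsilon}; column 5 has {alpha,beta,delta,zeta}; that leaves gamma.
At row 6, column 3: row 6 has {alpha,beta,gamma,delta,zeta}; column 3 has {alpha,beta}; that leaves epsilon.
At row 1, column 4: row 1 has {alpha,gamma,epsilon}; column 4 has {beta,epsilon,zeta}; that leaves delta.
At row 3, column 5: row 3 has {beta,zeta}; column 5 has {alpha,beta,gamma,delta,zeta}; that leaves epsilon.
At row 5, column 4: row 5 has {beta,gamma,epsilon}; column 4 has {beta,delta,epsilon,zeta}; that leaves alpha.
At row 1, column 2: row 1 has {alpha,gamma,delta,epsilon}; column 2 has {gamma,epsilon,zeta}; that leaves beta.
At row 1, column 3: row 1 has {alpha,beta,gamma,delta,epsilon}; column 3 has {alpha,beta,epsilon}; that leaves zeta.
At row 3, column 4: row 3 has {beta,epsilon,zeta}; column 4 has {alpha,beta,delta,epsilon,zeta}; that leaves gamma.
At row 5, column 2: row 5 has {alpha,beta,gamma,epsilon}; column 2 has {beta,gamma,epsilon,zeta}; that leaves delta.
At row 5, column 6: row 5 has {alpha,beta,gamma,delta,epsilon}; column 6 has {beta,gamma,epsilon}; that leaves zeta.
At row 2, column 2: row 2 has {beta,epsilon,zeta}; column 2 has {beta,gamma,delta,epsilon,zeta}; that leaves alpha.
At row 2, column 6: row 2 has {alpha,beta,epsilon,zeta}; column 6 has {beta,gamma,epsilon,zeta}; that leaves delta.
At row 3, column 3: row 3 has {beta,gamma,epsilon,zeta}; column 3 has {alpha,beta,epsilon,zeta}; that leaves delta.
At row 3, column 6: row 3 has {beta,gamma,delta,epsilon,zeta}; column 6 has {beta,gamma,delta,epsilon,zeta}; that leaves alpha.
At row 2, column 3: row 2 has {alpha,beta,delta,epsilon,zeta}; column 3 has {alpha,beta,delta,epsilon,zeta}; that leaves gamma.

gamma beta zeta delta alpha epsilon / zeta alpha gamma epsilon beta delta / beta zeta delta gamma epsilon alpha / delta epsilon alpha beta zeta gamma / epsilon delta beta alpha gamma zeta / alpha gamma epsilon zeta delta beta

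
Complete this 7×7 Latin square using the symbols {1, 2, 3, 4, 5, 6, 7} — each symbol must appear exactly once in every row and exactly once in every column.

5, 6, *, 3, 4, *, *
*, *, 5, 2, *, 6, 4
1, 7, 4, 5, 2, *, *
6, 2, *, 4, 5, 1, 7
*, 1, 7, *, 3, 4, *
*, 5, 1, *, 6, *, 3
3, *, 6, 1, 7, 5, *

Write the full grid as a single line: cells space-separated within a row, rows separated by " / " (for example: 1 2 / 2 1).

5 6 2 3 4 7 1 / 7 3 5 2 1 6 4 / 1 7 4 5 2 3 6 / 6 2 3 4 5 1 7 / 2 1 7 6 3 4 5 / 4 5 1 7 6 2 3 / 3 4 6 1 7 5 2

(r1,c3) = 2
(r1,c6) = 7
(r1,c7) = 1
(r2,c1) = 7
(r2,c2) = 3
(r2,c5) = 1
(r3,c6) = 3
(r3,c7) = 6
(r4,c3) = 3
(r5,c1) = 2
(r5,c4) = 6
(r5,c7) = 5
(r6,c1) = 4
(r6,c4) = 7
(r6,c6) = 2
(r7,c2) = 4
(r7,c7) = 2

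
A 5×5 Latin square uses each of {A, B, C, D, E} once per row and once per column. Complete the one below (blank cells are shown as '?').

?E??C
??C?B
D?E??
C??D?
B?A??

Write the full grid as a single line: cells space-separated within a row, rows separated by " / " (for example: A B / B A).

(r1,c1): row 1 has {C,E}; column 1 has {B,C,D}, so it must be A.
(r1,c4): row 1 has {A,C,E}; column 4 has {D}, so it must be B.
(r2,c1): row 2 has {B,C}; column 1 has {A,B,C,D}, so it must be E.
(r2,c4): row 2 has {B,C,E}; column 4 has {B,D}, so it must be A.
(r3,c4): row 3 has {D,E}; column 4 has {A,B,D}, so it must be C.
(r3,c5): row 3 has {C,D,E}; column 5 has {B,C}, so it must be A.
(r4,c3): row 4 has {C,D}; column 3 has {A,C,E}, so it must be B.
(r4,c5): row 4 has {B,C,D}; column 5 has {A,B,C}, so it must be E.
(r5,c4): row 5 has {A,B}; column 4 has {A,B,C,D}, so it must be E.
(r5,c5): row 5 has {A,B,E}; column 5 has {A,B,C,E}, so it must be D.
(r1,c3): row 1 has {A,B,C,E}; column 3 has {A,B,C,E}, so it must be D.
(r2,c2): row 2 has {A,B,C,E}; column 2 has {E}, so it must be D.
(r3,c2): row 3 has {A,C,D,E}; column 2 has {D,E}, so it must be B.
(r4,c2): row 4 has {B,C,D,E}; column 2 has {B,D,E}, so it must be A.
(r5,c2): row 5 has {A,B,D,E}; column 2 has {A,B,D,E}, so it must be C.

A E D B C / E D C A B / D B E C A / C A B D E / B C A E D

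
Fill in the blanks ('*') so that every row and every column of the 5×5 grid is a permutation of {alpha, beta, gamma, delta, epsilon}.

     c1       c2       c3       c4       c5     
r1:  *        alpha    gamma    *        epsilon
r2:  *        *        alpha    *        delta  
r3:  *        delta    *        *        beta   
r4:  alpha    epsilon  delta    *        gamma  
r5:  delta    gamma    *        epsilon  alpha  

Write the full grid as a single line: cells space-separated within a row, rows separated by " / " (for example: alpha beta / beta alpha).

beta alpha gamma delta epsilon / epsilon beta alpha gamma delta / gamma delta epsilon alpha beta / alpha epsilon delta beta gamma / delta gamma beta epsilon alpha

(r1,c1) = beta
(r1,c4) = delta
(r2,c2) = beta
(r2,c4) = gamma
(r3,c3) = epsilon
(r3,c4) = alpha
(r4,c4) = beta
(r5,c3) = beta
(r2,c1) = epsilon
(r3,c1) = gamma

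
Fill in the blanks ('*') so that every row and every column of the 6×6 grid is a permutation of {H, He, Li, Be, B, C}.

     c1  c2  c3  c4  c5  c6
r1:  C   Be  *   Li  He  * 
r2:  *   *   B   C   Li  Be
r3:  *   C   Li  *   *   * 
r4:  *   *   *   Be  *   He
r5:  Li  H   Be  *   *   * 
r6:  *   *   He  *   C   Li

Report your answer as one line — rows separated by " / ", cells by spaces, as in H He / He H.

(r1,c3) = H
(r1,c6) = B
(r2,c2) = He
(r3,c6) = H
(r4,c3) = C
(r5,c5) = B
(r5,c6) = C
(r6,c2) = B
(r6,c4) = H
(r2,c1) = H
(r3,c5) = Be
(r4,c1) = B
(r4,c2) = Li
(r4,c5) = H
(r5,c4) = He
(r6,c1) = Be
(r3,c1) = He
(r3,c4) = B

C Be H Li He B / H He B C Li Be / He C Li B Be H / B Li C Be H He / Li H Be He B C / Be B He H C Li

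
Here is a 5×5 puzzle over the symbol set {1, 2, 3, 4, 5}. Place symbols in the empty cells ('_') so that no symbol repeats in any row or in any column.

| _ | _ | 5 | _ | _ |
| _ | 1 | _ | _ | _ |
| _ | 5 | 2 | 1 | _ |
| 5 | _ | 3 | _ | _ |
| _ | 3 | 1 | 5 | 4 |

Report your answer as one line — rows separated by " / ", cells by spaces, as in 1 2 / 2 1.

1 4 5 3 2 / 3 1 4 2 5 / 4 5 2 1 3 / 5 2 3 4 1 / 2 3 1 5 4

(r2,c3) = 4
(r3,c5) = 3
(r5,c1) = 2
(r2,c1) = 3
(r2,c4) = 2
(r2,c5) = 5
(r3,c1) = 4
(r4,c4) = 4
(r1,c1) = 1
(r1,c4) = 3
(r1,c5) = 2
(r4,c2) = 2
(r4,c5) = 1
(r1,c2) = 4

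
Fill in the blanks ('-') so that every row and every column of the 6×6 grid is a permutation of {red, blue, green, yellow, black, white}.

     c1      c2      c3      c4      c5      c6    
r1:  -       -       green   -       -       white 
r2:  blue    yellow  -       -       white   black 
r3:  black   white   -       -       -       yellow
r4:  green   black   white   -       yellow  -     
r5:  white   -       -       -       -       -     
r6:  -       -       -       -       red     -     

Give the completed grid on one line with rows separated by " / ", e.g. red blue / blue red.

red blue green yellow black white / blue yellow red green white black / black white blue red green yellow / green black white blue yellow red / white red yellow black blue green / yellow green black white red blue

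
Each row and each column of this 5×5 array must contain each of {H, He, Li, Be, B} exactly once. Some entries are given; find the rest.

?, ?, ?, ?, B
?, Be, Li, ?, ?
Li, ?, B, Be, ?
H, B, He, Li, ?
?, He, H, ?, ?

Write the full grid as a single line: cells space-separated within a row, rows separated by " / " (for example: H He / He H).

He Li Be H B / B Be Li He H / Li H B Be He / H B He Li Be / Be He H B Li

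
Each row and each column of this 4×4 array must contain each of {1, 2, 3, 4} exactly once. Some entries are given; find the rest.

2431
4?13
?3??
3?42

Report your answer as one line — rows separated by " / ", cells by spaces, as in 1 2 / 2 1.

2 4 3 1 / 4 2 1 3 / 1 3 2 4 / 3 1 4 2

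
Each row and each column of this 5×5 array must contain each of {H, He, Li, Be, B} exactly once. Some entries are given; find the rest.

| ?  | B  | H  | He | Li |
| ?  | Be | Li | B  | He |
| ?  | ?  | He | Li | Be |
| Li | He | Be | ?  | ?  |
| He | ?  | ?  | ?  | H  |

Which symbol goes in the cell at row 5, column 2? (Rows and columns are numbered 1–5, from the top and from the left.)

Li

(r1,c1) = Be
(r2,c1) = H
(r3,c1) = B
(r3,c2) = H
(r4,c4) = H
(r4,c5) = B
(r5,c2) = Li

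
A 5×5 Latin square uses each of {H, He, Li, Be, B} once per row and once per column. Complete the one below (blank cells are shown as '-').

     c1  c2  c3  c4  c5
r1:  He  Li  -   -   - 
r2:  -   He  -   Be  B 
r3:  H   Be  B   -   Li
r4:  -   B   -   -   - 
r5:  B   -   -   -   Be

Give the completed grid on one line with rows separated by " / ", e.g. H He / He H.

He Li Be B H / Li He H Be B / H Be B He Li / Be B Li H He / B H He Li Be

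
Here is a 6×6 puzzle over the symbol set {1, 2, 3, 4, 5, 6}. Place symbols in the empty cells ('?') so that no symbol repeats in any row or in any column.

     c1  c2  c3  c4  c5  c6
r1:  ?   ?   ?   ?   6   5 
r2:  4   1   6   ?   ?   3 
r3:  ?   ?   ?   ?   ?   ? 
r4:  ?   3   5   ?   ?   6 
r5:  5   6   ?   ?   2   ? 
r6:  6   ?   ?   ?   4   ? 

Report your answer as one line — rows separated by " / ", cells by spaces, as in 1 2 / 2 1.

3 4 2 1 6 5 / 4 1 6 2 5 3 / 1 5 4 6 3 2 / 2 3 5 4 1 6 / 5 6 1 3 2 4 / 6 2 3 5 4 1

At row 2, column 5: row 2 has {1,3,4,6}; column 5 has {2,4,6}; that leaves 5.
At row 4, column 5: row 4 has {3,5,6}; column 5 has {2,4,5,6}; that leaves 1.
At row 2, column 4: row 2 has {1,3,4,5,6}; column 4 is empty so far; that leaves 2.
At row 3, column 5: row 3 is empty so far; column 5 has {1,2,4,5,6}; that leaves 3.
At row 4, column 1: row 4 has {1,3,5,6}; column 1 has {4,5,6}; that leaves 2.
At row 4, column 4: row 4 has {1,2,3,5,6}; column 4 has {2}; that leaves 4.
At row 3, column 1: row 3 has {3}; column 1 has {2,4,5,6}; that leaves 1.
At row 1, column 1: row 1 has {5,6}; column 1 has {1,2,4,5,6}; that leaves 3.
At row 1, column 4: row 1 has {3,5,6}; column 4 has {2,4}; that leaves 1.
At row 5, column 4: row 5 has {2,5,6}; column 4 has {1,2,4}; that leaves 3.
At row 6, column 4: row 6 has {4,6}; column 4 has {1,2,3,4}; that leaves 5.
At row 3, column 4: row 3 has {1,3}; column 4 has {1,2,3,4,5}; that leaves 6.
At row 6, column 2: row 6 has {4,5,6}; column 2 has {1,3,6}; that leaves 2.
At row 6, column 6: row 6 has {2,4,5,6}; column 6 has {3,5,6}; that leaves 1.
At row 1, column 2: row 1 has {1,3,5,6}; column 2 has {1,2,3,6}; that leaves 4.
At row 1, column 3: row 1 has {1,3,4,5,6}; column 3 has {5,6}; that leaves 2.
At row 3, column 2: row 3 has {1,3,6}; column 2 has {1,2,3,4,6}; that leaves 5.
At row 3, column 3: row 3 has {1,3,5,6}; column 3 has {2,5,6}; that leaves 4.
At row 3, column 6: row 3 has {1,3,4,5,6}; column 6 has {1,3,5,6}; that leaves 2.
At row 5, column 3: row 5 has {2,3,5,6}; column 3 has {2,4,5,6}; that leaves 1.
At row 5, column 6: row 5 has {1,2,3,5,6}; column 6 has {1,2,3,5,6}; that leaves 4.
At row 6, column 3: row 6 has {1,2,4,5,6}; column 3 has {1,2,4,5,6}; that leaves 3.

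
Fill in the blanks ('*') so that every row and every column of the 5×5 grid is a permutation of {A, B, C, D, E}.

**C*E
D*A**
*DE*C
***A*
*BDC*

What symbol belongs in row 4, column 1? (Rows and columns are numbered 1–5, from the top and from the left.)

(r1,c2) = A
(r2,c5) = B
(r3,c4) = B
(r4,c3) = B
(r4,c5) = D
(r5,c5) = A
(r1,c1) = B
(r1,c4) = D
(r2,c4) = E
(r3,c1) = A
(r5,c1) = E
(r2,c2) = C
(r4,c1) = C

C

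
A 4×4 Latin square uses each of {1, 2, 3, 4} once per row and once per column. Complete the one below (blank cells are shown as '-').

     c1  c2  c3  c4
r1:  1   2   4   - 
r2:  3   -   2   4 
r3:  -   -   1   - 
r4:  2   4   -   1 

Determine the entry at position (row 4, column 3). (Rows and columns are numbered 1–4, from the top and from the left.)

3

Cell (r1,c4): row 1 has {1,2,4}; column 4 has {1,4} → 3.
Cell (r2,c2): row 2 has {2,3,4}; column 2 has {2,4} → 1.
Cell (r3,c1): row 3 has {1}; column 1 has {1,2,3} → 4.
Cell (r3,c2): row 3 has {1,4}; column 2 has {1,2,4} → 3.
Cell (r3,c4): row 3 has {1,3,4}; column 4 has {1,3,4} → 2.
Cell (r4,c3): row 4 has {1,2,4}; column 3 has {1,2,4} → 3.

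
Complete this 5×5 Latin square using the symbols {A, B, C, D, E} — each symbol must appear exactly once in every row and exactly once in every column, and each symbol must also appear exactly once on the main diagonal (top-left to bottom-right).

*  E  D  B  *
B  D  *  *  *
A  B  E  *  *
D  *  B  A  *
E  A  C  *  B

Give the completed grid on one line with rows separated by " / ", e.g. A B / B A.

C E D B A / B D A E C / A B E C D / D C B A E / E A C D B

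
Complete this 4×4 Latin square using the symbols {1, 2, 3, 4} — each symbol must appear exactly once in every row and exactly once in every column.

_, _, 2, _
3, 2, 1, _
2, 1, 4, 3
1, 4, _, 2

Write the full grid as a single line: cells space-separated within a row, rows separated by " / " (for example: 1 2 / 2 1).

4 3 2 1 / 3 2 1 4 / 2 1 4 3 / 1 4 3 2

(r1,c1) = 4
(r1,c2) = 3
(r1,c4) = 1
(r2,c4) = 4
(r4,c3) = 3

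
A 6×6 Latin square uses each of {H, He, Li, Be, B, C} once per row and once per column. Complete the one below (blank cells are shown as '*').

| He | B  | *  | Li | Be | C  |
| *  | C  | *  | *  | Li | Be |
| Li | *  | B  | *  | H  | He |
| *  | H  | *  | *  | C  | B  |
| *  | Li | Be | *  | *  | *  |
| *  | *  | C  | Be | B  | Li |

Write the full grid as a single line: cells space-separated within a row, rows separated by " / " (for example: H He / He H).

He B H Li Be C / B C He H Li Be / Li Be B C H He / Be H Li He C B / C Li Be B He H / H He C Be B Li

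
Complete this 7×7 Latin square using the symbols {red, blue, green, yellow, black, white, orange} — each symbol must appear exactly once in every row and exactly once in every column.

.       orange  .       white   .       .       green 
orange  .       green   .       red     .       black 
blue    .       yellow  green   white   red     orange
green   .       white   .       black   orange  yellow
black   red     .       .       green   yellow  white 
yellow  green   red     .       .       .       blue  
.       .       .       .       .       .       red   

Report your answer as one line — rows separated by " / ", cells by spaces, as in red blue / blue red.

red orange blue white yellow black green / orange white green yellow red blue black / blue black yellow green white red orange / green blue white red black orange yellow / black red orange blue green yellow white / yellow green red black orange white blue / white yellow black orange blue green red

At row 1, column 1: row 1 has {green,white,orange}; column 1 has {blue,green,yellow,black,orange}; that leaves red.
At row 3, column 2: row 3 has {red,blue,green,yellow,white,orange}; column 2 has {red,green,orange}; that leaves black.
At row 4, column 2: row 4 has {green,yellow,black,white,orange}; column 2 has {red,green,black,orange}; that leaves blue.
At row 4, column 4: row 4 has {blue,green,yellow,black,white,orange}; column 4 has {green,white}; that leaves red.
At row 6, column 5: row 6 has {red,blue,green,yellow}; column 5 has {red,green,black,white}; that leaves orange.
At row 7, column 1: row 7 has {red}; column 1 has {red,blue,green,yellow,black,orange}; that leaves white.
At row 7, column 2: row 7 has {red,white}; column 2 has {red,blue,green,black,orange}; that leaves yellow.
At row 7, column 5: row 7 has {red,yellow,white}; column 5 has {red,green,black,white,orange}; that leaves blue.
At row 1, column 5: row 1 has {red,green,white,orange}; column 5 has {red,blue,green,black,white,orange}; that leaves yellow.
At row 2, column 2: row 2 has {red,green,black,orange}; column 2 has {red,blue,green,yellow,black,orange}; that leaves white.
At row 2, column 6: row 2 has {red,green,black,white,orange}; column 6 has {red,yellow,orange}; that leaves blue.
At row 6, column 4: row 6 has {red,blue,green,yellow,orange}; column 4 has {red,green,white}; that leaves black.
At row 6, column 6: row 6 has {red,blue,green,yellow,black,orange}; column 6 has {red,blue,yellow,orange}; that leaves white.
At row 7, column 4: row 7 has {red,blue,yellow,white}; column 4 has {red,green,black,white}; that leaves orange.
At row 1, column 6: row 1 has {red,green,yellow,white,orange}; column 6 has {red,blue,yellow,white,orange}; that leaves black.
At row 2, column 4: row 2 has {red,blue,green,black,white,orange}; column 4 has {red,green,black,white,orange}; that leaves yellow.
At row 5, column 4: row 5 has {red,green,yellow,black,white}; column 4 has {red,green,yellow,black,white,orange}; that leaves blue.
At row 7, column 3: row 7 has {red,blue,yellow,white,orange}; column 3 has {red,green,yellow,white}; that leaves black.
At row 7, column 6: row 7 has {red,blue,yellow,black,white,orange}; column 6 has {red,blue,yellow,black,white,orange}; that leaves green.
At row 1, column 3: row 1 has {red,green,yellow,black,white,orange}; column 3 has {red,green,yellow,black,white}; that leaves blue.
At row 5, column 3: row 5 has {red,blue,green,yellow,black,white}; column 3 has {red,blue,green,yellow,black,white}; that leaves orange.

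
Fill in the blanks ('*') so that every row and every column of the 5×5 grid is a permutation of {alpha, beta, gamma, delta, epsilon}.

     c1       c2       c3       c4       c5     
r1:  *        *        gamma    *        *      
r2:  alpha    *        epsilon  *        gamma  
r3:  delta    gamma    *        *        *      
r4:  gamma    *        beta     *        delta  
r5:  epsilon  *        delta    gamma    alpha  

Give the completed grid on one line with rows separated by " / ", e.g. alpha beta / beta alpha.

beta alpha gamma delta epsilon / alpha delta epsilon beta gamma / delta gamma alpha epsilon beta / gamma epsilon beta alpha delta / epsilon beta delta gamma alpha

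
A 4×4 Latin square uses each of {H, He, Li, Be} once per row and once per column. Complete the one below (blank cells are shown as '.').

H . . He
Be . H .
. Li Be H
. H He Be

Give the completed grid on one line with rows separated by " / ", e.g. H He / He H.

H Be Li He / Be He H Li / He Li Be H / Li H He Be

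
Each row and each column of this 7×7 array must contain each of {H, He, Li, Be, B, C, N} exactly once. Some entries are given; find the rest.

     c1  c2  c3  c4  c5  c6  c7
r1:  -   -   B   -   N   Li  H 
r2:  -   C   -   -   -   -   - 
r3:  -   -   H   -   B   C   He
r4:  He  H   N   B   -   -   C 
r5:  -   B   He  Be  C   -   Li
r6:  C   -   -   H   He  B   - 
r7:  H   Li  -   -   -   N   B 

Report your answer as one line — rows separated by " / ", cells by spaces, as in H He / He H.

Be He B C N Li H / B C Be Li H He N / Li Be H N B C He / He H N B Li Be C / N B He Be C H Li / C N Li H He B Be / H Li C He Be N B

At row 1, column 1: row 1 has {H,Li,B,N}; column 1 has {H,He,C}; that leaves Be.
At row 1, column 2: row 1 has {H,Li,Be,B,N}; column 2 has {H,Li,B,C}; that leaves He.
At row 1, column 4: row 1 has {H,He,Li,Be,B,N}; column 4 has {H,Be,B}; that leaves C.
At row 4, column 6: row 4 has {H,He,B,C,N}; column 6 has {Li,B,C,N}; that leaves Be.
At row 5, column 1: row 5 has {He,Li,Be,B,C}; column 1 has {H,He,Be,C}; that leaves N.
At row 5, column 6: row 5 has {He,Li,Be,B,C,N}; column 6 has {Li,Be,B,C,N}; that leaves H.
At row 7, column 4: row 7 has {H,Li,B,N}; column 4 has {H,Be,B,C}; that leaves He.
At row 7, column 5: row 7 has {H,He,Li,B,N}; column 5 has {He,B,C,N}; that leaves Be.
At row 2, column 6: row 2 has {C}; column 6 has {H,Li,Be,B,C,N}; that leaves He.
At row 3, column 1: row 3 has {H,He,B,C}; column 1 has {H,He,Be,C,N}; that leaves Li.
At row 3, column 4: row 3 has {H,He,Li,B,C}; column 4 has {H,He,Be,B,C}; that leaves N.
At row 4, column 5: row 4 has {H,He,Be,B,C,N}; column 5 has {He,Be,B,C,N}; that leaves Li.
At row 7, column 3: row 7 has {H,He,Li,Be,B,N}; column 3 has {H,He,B,N}; that leaves C.
At row 2, column 1: row 2 has {He,C}; column 1 has {H,He,Li,Be,C,N}; that leaves B.
At row 2, column 4: row 2 has {He,B,C}; column 4 has {H,He,Be,B,C,N}; that leaves Li.
At row 2, column 5: row 2 has {He,Li,B,C}; column 5 has {He,Li,Be,B,C,N}; that leaves H.
At row 3, column 2: row 3 has {H,He,Li,B,C,N}; column 2 has {H,He,Li,B,C}; that leaves Be.
At row 6, column 2: row 6 has {H,He,B,C}; column 2 has {H,He,Li,Be,B,C}; that leaves N.
At row 6, column 7: row 6 has {H,He,B,C,N}; column 7 has {H,He,Li,B,C}; that leaves Be.
At row 2, column 3: row 2 has {H,He,Li,B,C}; column 3 has {H,He,B,C,N}; that leaves Be.
At row 2, column 7: row 2 has {H,He,Li,Be,B,C}; column 7 has {H,He,Li,Be,B,C}; that leaves N.
At row 6, column 3: row 6 has {H,He,Be,B,C,N}; column 3 has {H,He,Be,B,C,N}; that leaves Li.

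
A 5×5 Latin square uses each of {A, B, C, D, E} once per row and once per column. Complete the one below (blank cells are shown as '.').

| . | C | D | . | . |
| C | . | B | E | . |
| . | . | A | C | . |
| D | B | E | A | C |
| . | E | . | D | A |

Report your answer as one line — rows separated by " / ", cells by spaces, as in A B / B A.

Cell (r1,c4): row 1 has {C,D}; column 4 has {A,C,D,E} → B.
Cell (r1,c5): row 1 has {B,C,D}; column 5 has {A,C} → E.
Cell (r2,c5): row 2 has {B,C,E}; column 5 has {A,C,E} → D.
Cell (r3,c2): row 3 has {A,C}; column 2 has {B,C,E} → D.
Cell (r3,c5): row 3 has {A,C,D}; column 5 has {A,C,D,E} → B.
Cell (r5,c1): row 5 has {A,D,E}; column 1 has {C,D} → B.
Cell (r5,c3): row 5 has {A,B,D,E}; column 3 has {A,B,D,E} → C.
Cell (r1,c1): row 1 has {B,C,D,E}; column 1 has {B,C,D} → A.
Cell (r2,c2): row 2 has {B,C,D,E}; column 2 has {B,C,D,E} → A.
Cell (r3,c1): row 3 has {A,B,C,D}; column 1 has {A,B,C,D} → E.

A C D B E / C A B E D / E D A C B / D B E A C / B E C D A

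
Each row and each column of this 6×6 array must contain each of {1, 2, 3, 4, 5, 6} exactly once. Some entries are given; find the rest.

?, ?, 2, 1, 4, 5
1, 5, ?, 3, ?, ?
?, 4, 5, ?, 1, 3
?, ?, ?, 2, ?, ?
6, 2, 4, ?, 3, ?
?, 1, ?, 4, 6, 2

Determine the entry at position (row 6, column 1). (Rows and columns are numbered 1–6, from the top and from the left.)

5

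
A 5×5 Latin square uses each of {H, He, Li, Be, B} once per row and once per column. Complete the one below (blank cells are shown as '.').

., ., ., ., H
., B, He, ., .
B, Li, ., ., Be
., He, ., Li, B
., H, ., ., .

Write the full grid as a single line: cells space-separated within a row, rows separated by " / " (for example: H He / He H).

Cell (r1,c2): row 1 has {H}; column 2 has {H,He,Li,B} → Be.
Cell (r2,c5): row 2 has {He,B}; column 5 has {H,Be,B} → Li.
Cell (r3,c3): row 3 has {Li,Be,B}; column 3 has {He} → H.
Cell (r3,c4): row 3 has {H,Li,Be,B}; column 4 has {Li} → He.
Cell (r4,c3): row 4 has {He,Li,B}; column 3 has {H,He} → Be.
Cell (r5,c5): row 5 has {H}; column 5 has {H,Li,Be,B} → He.
Cell (r1,c4): row 1 has {H,Be}; column 4 has {He,Li} → B.
Cell (r4,c1): row 4 has {He,Li,Be,B}; column 1 has {B} → H.
Cell (r5,c4): row 5 has {H,He}; column 4 has {He,Li,B} → Be.
Cell (r1,c3): row 1 has {H,Be,B}; column 3 has {H,He,Be} → Li.
Cell (r2,c1): row 2 has {He,Li,B}; column 1 has {H,B} → Be.
Cell (r2,c4): row 2 has {He,Li,Be,B}; column 4 has {He,Li,Be,B} → H.
Cell (r5,c1): row 5 has {H,He,Be}; column 1 has {H,Be,B} → Li.
Cell (r5,c3): row 5 has {H,He,Li,Be}; column 3 has {H,He,Li,Be} → B.
Cell (r1,c1): row 1 has {H,Li,Be,B}; column 1 has {H,Li,Be,B} → He.

He Be Li B H / Be B He H Li / B Li H He Be / H He Be Li B / Li H B Be He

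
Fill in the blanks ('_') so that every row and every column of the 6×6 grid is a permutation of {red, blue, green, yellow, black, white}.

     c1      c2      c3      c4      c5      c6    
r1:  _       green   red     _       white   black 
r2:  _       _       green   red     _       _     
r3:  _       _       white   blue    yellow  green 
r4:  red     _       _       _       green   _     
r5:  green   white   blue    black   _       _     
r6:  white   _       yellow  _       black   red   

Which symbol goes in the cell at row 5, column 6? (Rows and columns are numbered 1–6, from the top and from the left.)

yellow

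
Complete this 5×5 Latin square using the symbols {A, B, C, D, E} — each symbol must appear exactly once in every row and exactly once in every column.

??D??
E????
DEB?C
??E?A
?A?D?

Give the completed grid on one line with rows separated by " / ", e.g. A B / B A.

A C D E B / E B A C D / D E B A C / C D E B A / B A C D E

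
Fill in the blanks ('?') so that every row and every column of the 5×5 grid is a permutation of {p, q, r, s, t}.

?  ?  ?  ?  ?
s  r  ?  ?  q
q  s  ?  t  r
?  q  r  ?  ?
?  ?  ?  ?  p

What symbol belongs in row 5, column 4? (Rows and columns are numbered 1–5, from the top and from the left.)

q

row 2 has {q,r,s}; column 4 has {t} — only p is left for (r2,c4).
row 3 has {q,r,s,t}; column 3 has {r} — only p is left for (r3,c3).
row 4 has {q,r}; column 4 has {p,t} — only s is left for (r4,c4).
row 4 has {q,r,s}; column 5 has {p,q,r} — only t is left for (r4,c5).
row 5 has {p}; column 2 has {q,r,s} — only t is left for (r5,c2).
row 1 is empty so far; column 2 has {q,r,s,t} — only p is left for (r1,c2).
row 1 has {p}; column 5 has {p,q,r,t} — only s is left for (r1,c5).
row 2 has {p,q,r,s}; column 3 has {p,r} — only t is left for (r2,c3).
row 4 has {q,r,s,t}; column 1 has {q,s} — only p is left for (r4,c1).
row 5 has {p,t}; column 1 has {p,q,s} — only r is left for (r5,c1).
row 5 has {p,r,t}; column 4 has {p,s,t} — only q is left for (r5,c4).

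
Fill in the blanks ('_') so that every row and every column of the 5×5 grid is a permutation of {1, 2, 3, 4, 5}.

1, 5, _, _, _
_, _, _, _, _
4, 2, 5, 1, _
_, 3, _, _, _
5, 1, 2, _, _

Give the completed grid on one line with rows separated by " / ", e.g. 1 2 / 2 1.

(r2,c2) = 4
(r3,c5) = 3
(r4,c1) = 2
(r5,c5) = 4
(r1,c5) = 2
(r2,c1) = 3
(r2,c3) = 1
(r2,c5) = 5
(r4,c3) = 4
(r4,c4) = 5
(r4,c5) = 1
(r5,c4) = 3
(r1,c3) = 3
(r1,c4) = 4
(r2,c4) = 2

1 5 3 4 2 / 3 4 1 2 5 / 4 2 5 1 3 / 2 3 4 5 1 / 5 1 2 3 4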